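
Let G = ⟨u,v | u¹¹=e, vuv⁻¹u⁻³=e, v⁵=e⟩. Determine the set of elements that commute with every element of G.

An element z ∈ Z(G) iff z commutes with every generator.
For example e is central: e·u = u = u·e; e·v = v = v·e.
Whereas u ∉ Z(G) since u·v = uv ≠ u³v = v·u.
Checking each of the 55 elements this way gives Z(G) = {e}, of order 1.

Answer: {e}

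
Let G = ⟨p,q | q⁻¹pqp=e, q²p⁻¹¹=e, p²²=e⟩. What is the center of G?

An element z ∈ Z(G) iff z commutes with every generator.
For example p¹¹ is central: (p¹¹)·p = p¹² = p·(p¹¹); (p¹¹)·q = q⁻¹ = q·(p¹¹).
Whereas p ∉ Z(G) since p·q = pq ≠ p¹⁰q⁻¹ = q·p.
Checking each of the 44 elements this way gives Z(G) = {e, p¹¹}, of order 2.

Answer: {e, p¹¹}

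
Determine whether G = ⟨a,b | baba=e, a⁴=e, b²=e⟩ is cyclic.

Every cyclic group is abelian. But a·b = ab while b·a = a³b, so a·b ≠ b·a and G is not abelian. Hence G is not cyclic.

Answer: No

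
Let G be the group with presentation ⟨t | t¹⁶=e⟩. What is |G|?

G is generated by a single element, so G is cyclic. The relator gives t¹⁶ = e and no smaller power is forced to be e, so the 16 powers {e, t, t², t³, t⁴, t⁵, t⁶, t⁷, t⁸, t⁹, t¹², t¹³, t¹¹, t¹⁰, t¹⁴, t¹⁵} are distinct. Hence |G| = 16.

Answer: 16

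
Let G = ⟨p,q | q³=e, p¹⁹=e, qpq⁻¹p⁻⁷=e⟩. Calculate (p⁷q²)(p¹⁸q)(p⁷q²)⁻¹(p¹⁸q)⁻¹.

[(p⁷q²), (p¹⁸q)] = (p⁷q²)·(p¹⁸q)·(p⁷q²)⁻¹·(p¹⁸q)⁻¹.
  (p⁷q²) · (p¹⁸q) = p¹⁵
  (p¹⁵) · (p⁸q) = p⁴q
  (p⁴q) · (p¹¹q²) = p⁵

Answer: p⁵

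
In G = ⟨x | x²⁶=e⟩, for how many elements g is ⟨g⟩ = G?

G is cyclic of order 26. An element generates G iff its order is 26, and a cyclic group of order 26 has exactly φ(26) = 12 such elements.

Answer: 12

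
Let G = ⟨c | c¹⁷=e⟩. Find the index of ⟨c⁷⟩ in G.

First find ord(c⁷) by computing successive powers:
  (c⁷)¹ = c⁷, (c⁷)² = c¹⁴, (c⁷)³ = c⁴, (c⁷)⁴ = c¹¹, (c⁷)⁵ = c, (c⁷)⁶ = c⁸, (c⁷)⁷ = c¹⁵, (c⁷)⁸ = c⁵, (c⁷)⁹ = c¹², (c⁷)¹⁰ = c², (c⁷)¹¹ = c⁹, (c⁷)¹² = c¹⁶, (c⁷)¹³ = c⁶, (c⁷)¹⁴ = c¹³, (c⁷)¹⁵ = c³, (c⁷)¹⁶ = c¹⁰, (c⁷)¹⁷ = e.
So |⟨c⁷⟩| = ord(c⁷) = 17. With |G| = 17, by Lagrange [G : ⟨c⁷⟩] = 17/17 = 1.

Answer: 1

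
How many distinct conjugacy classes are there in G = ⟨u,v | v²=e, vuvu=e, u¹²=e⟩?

The conjugacy classes (representative and size) are:
  [e] (size 1), [u¹¹] (size 2), [u²] (size 2), [u⁹] (size 2), [u⁴] (size 2), [u⁵] (size 2), [u⁶] (size 1), [v] (size 6), [uv] (size 6).
Class equation: 1 + 2 + 2 + 2 + 2 + 2 + 1 + 6 + 6 = 24 = |G|. So G has 9 conjugacy classes.

Answer: 9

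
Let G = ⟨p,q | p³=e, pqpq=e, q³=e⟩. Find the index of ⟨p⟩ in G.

First find ord(p) by computing successive powers:
  p¹ = p, p² = p², p³ = e.
So |⟨p⟩| = ord(p) = 3. With |G| = 12, by Lagrange [G : ⟨p⟩] = 12/3 = 4.

Answer: 4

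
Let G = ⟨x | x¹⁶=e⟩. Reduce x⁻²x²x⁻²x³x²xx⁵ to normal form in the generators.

Multiply left to right, reducing at each step:
  (x¹⁴) · x² = e
  e · x⁻² = x¹⁴
  (x¹⁴) · x³ = x
  x · x² = x³
  (x³) · x = x⁴
  (x⁴) · x⁵ = x⁹

Answer: x⁹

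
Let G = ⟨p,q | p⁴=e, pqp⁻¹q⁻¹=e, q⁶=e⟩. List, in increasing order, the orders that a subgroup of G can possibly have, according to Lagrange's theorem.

|G| = 24 = 2³ · 3. By Lagrange's theorem the order of any subgroup divides 24; the divisors of 24 are 1, 2, 3, 4, 6, 8, 12, 24.

Answer: 1, 2, 3, 4, 6, 8, 12, 24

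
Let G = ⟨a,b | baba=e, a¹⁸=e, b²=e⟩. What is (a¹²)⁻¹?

The order of (a¹²) is 3 (smallest k with (a¹²)ᵏ = e), so (a¹²)⁻¹ = (a¹²)² = a⁶.
Check: (a¹²) · (a⁶) → (a¹²) · a⁶ = e, giving e as required.

Answer: a⁶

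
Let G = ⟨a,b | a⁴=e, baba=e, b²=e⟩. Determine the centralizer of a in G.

⟨a⟩ ⊆ C_G(a) since powers of a commute with a; so |C_G(a)| ≥ |⟨a⟩| = 4.
By orbit–stabilizer, |C_G(a)| = |G| / |conj. class of a| = 8 / 2 = 4.
The 4 elements commuting with a are {e, a, a², a³}.

Answer: {e, a, a², a³}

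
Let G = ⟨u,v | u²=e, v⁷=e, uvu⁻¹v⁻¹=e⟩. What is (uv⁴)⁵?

Compute successive powers of (uv⁴), reducing at each step:
  (uv⁴)²: (uv⁴) · u = v⁴;   (v⁴) · v⁴ = v
  (uv⁴)³: v · u = uv;   (uv) · v⁴ = uv⁵
  (uv⁴)⁴: (uv⁵) · u = v⁵;   (v⁵) · v⁴ = v²
  (uv⁴)⁵: (v²) · u = uv²;   (uv²) · v⁴ = uv⁶

Answer: uv⁶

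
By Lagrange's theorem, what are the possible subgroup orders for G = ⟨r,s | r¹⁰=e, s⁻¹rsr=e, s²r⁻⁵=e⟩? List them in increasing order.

|G| = 20 = 2² · 5. By Lagrange's theorem the order of any subgroup divides 20; the divisors of 20 are 1, 2, 4, 5, 10, 20.

Answer: 1, 2, 4, 5, 10, 20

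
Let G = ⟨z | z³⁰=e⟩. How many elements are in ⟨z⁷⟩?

|⟨z⁷⟩| equals the order of z⁷. Compute successive powers until reaching e:
  (z⁷)¹ = z⁷, (z⁷)² = z¹⁴, (z⁷)³ = z²¹, (z⁷)⁴ = z²⁸, (z⁷)⁵ = z⁵, (z⁷)⁶ = z¹², (z⁷)⁷ = z¹⁹, (z⁷)⁸ = z²⁶, (z⁷)⁹ = z³, (z⁷)¹⁰ = z¹⁰, (z⁷)¹¹ = z¹⁷, (z⁷)¹² = z²⁴, (z⁷)¹³ = z, (z⁷)¹⁴ = z⁸, (z⁷)¹⁵ = z¹⁵, (z⁷)¹⁶ = z²², (z⁷)¹⁷ = z²⁹, (z⁷)¹⁸ = z⁶, (z⁷)¹⁹ = z¹³, (z⁷)²⁰ = z²⁰, (z⁷)²¹ = z²⁷, (z⁷)²² = z⁴, (z⁷)²³ = z¹¹, (z⁷)²⁴ = z¹⁸, (z⁷)²⁵ = z²⁵, (z⁷)²⁶ = z², (z⁷)²⁷ = z⁹, (z⁷)²⁸ = z¹⁶, (z⁷)²⁹ = z²³, (z⁷)³⁰ = e.
The smallest positive k with (z⁷)ᵏ = e is 30, so |⟨z⁷⟩| = 30.

Answer: 30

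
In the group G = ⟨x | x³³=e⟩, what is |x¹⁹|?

Compute successive powers until reaching e:
  (x¹⁹)¹ = x¹⁹, (x¹⁹)² = x⁵, (x¹⁹)³ = x²⁴, (x¹⁹)⁴ = x¹⁰, (x¹⁹)⁵ = x²⁹, (x¹⁹)⁶ = x¹⁵, (x¹⁹)⁷ = x, (x¹⁹)⁸ = x²⁰, (x¹⁹)⁹ = x⁶, (x¹⁹)¹⁰ = x²⁵, (x¹⁹)¹¹ = x¹¹, (x¹⁹)¹² = x³⁰, (x¹⁹)¹³ = x¹⁶, (x¹⁹)¹⁴ = x², (x¹⁹)¹⁵ = x²¹, (x¹⁹)¹⁶ = x⁷, (x¹⁹)¹⁷ = x²⁶, (x¹⁹)¹⁸ = x¹², (x¹⁹)¹⁹ = x³¹, (x¹⁹)²⁰ = x¹⁷, (x¹⁹)²¹ = x³, (x¹⁹)²² = x²², (x¹⁹)²³ = x⁸, (x¹⁹)²⁴ = x²⁷, (x¹⁹)²⁵ = x¹³, (x¹⁹)²⁶ = x³², (x¹⁹)²⁷ = x¹⁸, (x¹⁹)²⁸ = x⁴, (x¹⁹)²⁹ = x²³, (x¹⁹)³⁰ = x⁹, (x¹⁹)³¹ = x²⁸, (x¹⁹)³² = x¹⁴, (x¹⁹)³³ = e.
The smallest positive k with (x¹⁹)ᵏ = e is 33.

Answer: 33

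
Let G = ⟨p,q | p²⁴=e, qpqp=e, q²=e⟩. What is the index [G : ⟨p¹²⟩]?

First find ord(p¹²) by computing successive powers:
  (p¹²)¹ = p¹², (p¹²)² = e.
So |⟨p¹²⟩| = ord(p¹²) = 2. With |G| = 48, by Lagrange [G : ⟨p¹²⟩] = 48/2 = 24.

Answer: 24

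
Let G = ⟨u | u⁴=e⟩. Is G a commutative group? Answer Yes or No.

G has a single generator, so G is cyclic and hence abelian.

Answer: Yes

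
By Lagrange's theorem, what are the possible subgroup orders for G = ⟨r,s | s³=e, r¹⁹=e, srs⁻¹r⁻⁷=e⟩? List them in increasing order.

|G| = 57 = 3 · 19. By Lagrange's theorem the order of any subgroup divides 57; the divisors of 57 are 1, 3, 19, 57.

Answer: 1, 3, 19, 57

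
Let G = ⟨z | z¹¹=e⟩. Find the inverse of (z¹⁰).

The order of (z¹⁰) is 11 (smallest k with (z¹⁰)ᵏ = e), so (z¹⁰)⁻¹ = (z¹⁰)¹⁰ = z.
Check: (z¹⁰) · z → (z¹⁰) · z = e, giving e as required.

Answer: z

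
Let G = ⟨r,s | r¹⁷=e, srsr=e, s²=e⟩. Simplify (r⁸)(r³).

Compute (r⁸) · (r³) by multiplying left to right and reducing via the relations at each step:
  (r⁸) · r³ = r¹¹

Answer: r¹¹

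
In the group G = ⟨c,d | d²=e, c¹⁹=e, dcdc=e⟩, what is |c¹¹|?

Compute successive powers until reaching e:
  (c¹¹)¹ = c¹¹, (c¹¹)² = c³, (c¹¹)³ = c¹⁴, (c¹¹)⁴ = c⁶, (c¹¹)⁵ = c¹⁷, (c¹¹)⁶ = c⁹, (c¹¹)⁷ = c, (c¹¹)⁸ = c¹², (c¹¹)⁹ = c⁴, (c¹¹)¹⁰ = c¹⁵, (c¹¹)¹¹ = c⁷, (c¹¹)¹² = c¹⁸, (c¹¹)¹³ = c¹⁰, (c¹¹)¹⁴ = c², (c¹¹)¹⁵ = c¹³, (c¹¹)¹⁶ = c⁵, (c¹¹)¹⁷ = c¹⁶, (c¹¹)¹⁸ = c⁸, (c¹¹)¹⁹ = e.
The smallest positive k with (c¹¹)ᵏ = e is 19.

Answer: 19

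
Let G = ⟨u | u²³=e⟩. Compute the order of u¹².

Compute successive powers until reaching e:
  (u¹²)¹ = u¹², (u¹²)² = u, (u¹²)³ = u¹³, (u¹²)⁴ = u², (u¹²)⁵ = u¹⁴, (u¹²)⁶ = u³, (u¹²)⁷ = u¹⁵, (u¹²)⁸ = u⁴, (u¹²)⁹ = u¹⁶, (u¹²)¹⁰ = u⁵, (u¹²)¹¹ = u¹⁷, (u¹²)¹² = u⁶, (u¹²)¹³ = u¹⁸, (u¹²)¹⁴ = u⁷, (u¹²)¹⁵ = u¹⁹, (u¹²)¹⁶ = u⁸, (u¹²)¹⁷ = u²⁰, (u¹²)¹⁸ = u⁹, (u¹²)¹⁹ = u²¹, (u¹²)²⁰ = u¹⁰, (u¹²)²¹ = u²², (u¹²)²² = u¹¹, (u¹²)²³ = e.
The smallest positive k with (u¹²)ᵏ = e is 23.

Answer: 23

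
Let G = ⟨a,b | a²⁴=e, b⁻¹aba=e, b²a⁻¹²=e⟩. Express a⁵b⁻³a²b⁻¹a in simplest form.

Multiply left to right, reducing at each step:
  (a⁵) · b⁻³ = a⁵b
  (a⁵b) · a² = a³b
  (a³b) · b⁻¹ = a³
  (a³) · a = a⁴

Answer: a⁴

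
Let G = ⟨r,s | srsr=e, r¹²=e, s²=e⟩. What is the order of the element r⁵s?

Compute successive powers until reaching e:
  (r⁵s)¹ = r⁵s, (r⁵s)² = e.
The smallest positive k with (r⁵s)ᵏ = e is 2.

Answer: 2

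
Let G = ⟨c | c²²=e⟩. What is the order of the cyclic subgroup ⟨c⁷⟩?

|⟨c⁷⟩| equals the order of c⁷. Compute successive powers until reaching e:
  (c⁷)¹ = c⁷, (c⁷)² = c¹⁴, (c⁷)³ = c²¹, (c⁷)⁴ = c⁶, (c⁷)⁵ = c¹³, (c⁷)⁶ = c²⁰, (c⁷)⁷ = c⁵, (c⁷)⁸ = c¹², (c⁷)⁹ = c¹⁹, (c⁷)¹⁰ = c⁴, (c⁷)¹¹ = c¹¹, (c⁷)¹² = c¹⁸, (c⁷)¹³ = c³, (c⁷)¹⁴ = c¹⁰, (c⁷)¹⁵ = c¹⁷, (c⁷)¹⁶ = c², (c⁷)¹⁷ = c⁹, (c⁷)¹⁸ = c¹⁶, (c⁷)¹⁹ = c, (c⁷)²⁰ = c⁸, (c⁷)²¹ = c¹⁵, (c⁷)²² = e.
The smallest positive k with (c⁷)ᵏ = e is 22, so |⟨c⁷⟩| = 22.

Answer: 22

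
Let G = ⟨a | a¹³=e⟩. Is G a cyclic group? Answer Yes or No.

|G| = 13. The element a has order 13 (its powers give 13 distinct elements), so ⟨a⟩ = G and G is cyclic.

Answer: Yes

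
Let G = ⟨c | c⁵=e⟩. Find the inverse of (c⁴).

The order of (c⁴) is 5 (smallest k with (c⁴)ᵏ = e), so (c⁴)⁻¹ = (c⁴)⁴ = c.
Check: (c⁴) · c → (c⁴) · c = e, giving e as required.

Answer: c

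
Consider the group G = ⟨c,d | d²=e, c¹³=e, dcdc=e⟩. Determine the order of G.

Enumerate words in the generators, reducing via the relations: the distinct elements are
  {c, d, e, cd, c², c³, c⁴, c⁵, c⁶, c⁷, c⁸, c⁹, c²d, c³d, c¹², c¹¹, c¹⁰, c⁴d, c⁵d, c⁶d, c⁷d, c⁸d, c⁹d, c¹²d, c¹¹d, c¹⁰d}.
No further products give new elements, so |G| = 26.

Answer: 26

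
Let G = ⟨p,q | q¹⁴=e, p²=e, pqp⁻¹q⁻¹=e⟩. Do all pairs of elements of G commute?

Each pair of generators commutes: p·q = pq = q·p. Since the generators pairwise commute, every element of G commutes with every other, so G is abelian.

Answer: Yes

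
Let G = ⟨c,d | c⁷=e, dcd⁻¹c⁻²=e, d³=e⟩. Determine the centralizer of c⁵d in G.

⟨c⁵d⟩ ⊆ C_G(c⁵d) since powers of c⁵d commute with c⁵d; so |C_G(c⁵d)| ≥ |⟨c⁵d⟩| = 3.
By orbit–stabilizer, |C_G(c⁵d)| = |G| / |conj. class of c⁵d| = 21 / 7 = 3.
The 3 elements commuting with c⁵d are {e, cd², c⁵d}.

Answer: {e, cd², c⁵d}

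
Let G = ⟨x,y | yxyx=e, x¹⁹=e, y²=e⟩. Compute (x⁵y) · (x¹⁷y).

Compute (x⁵y) · (x¹⁷y) by multiplying left to right and reducing via the relations at each step:
  (x⁵y) · x¹⁷ = x⁷y
  (x⁷y) · y = x⁷

Answer: x⁷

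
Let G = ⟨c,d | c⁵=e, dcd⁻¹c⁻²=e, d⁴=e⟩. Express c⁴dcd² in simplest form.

Multiply left to right, reducing at each step:
  (c⁴) · d = c⁴d
  (c⁴d) · c = cd
  (cd) · d² = cd³

Answer: cd³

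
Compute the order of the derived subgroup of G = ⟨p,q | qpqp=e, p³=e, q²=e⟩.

G' = [G, G] is generated by all commutators. The generator-pair commutators are: [p, q] = p².
The subgroup they normally generate is {e, p, p²}, of order 3.
Check: |G/G'| = 6/3 = 2 is the order of the abelianisation.

Answer: 3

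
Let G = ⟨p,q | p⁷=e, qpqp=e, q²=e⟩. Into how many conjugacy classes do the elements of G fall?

The conjugacy classes (representative and size) are:
  [e] (size 1), [p⁶] (size 2), [p⁵] (size 2), [p⁴] (size 2), [pq] (size 7).
Class equation: 1 + 2 + 2 + 2 + 7 = 14 = |G|. So G has 5 conjugacy classes.

Answer: 5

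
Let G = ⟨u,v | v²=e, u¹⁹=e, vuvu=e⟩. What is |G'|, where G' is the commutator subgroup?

G' = [G, G] is generated by all commutators. The generator-pair commutators are: [u, v] = u².
The subgroup they normally generate is {e, u, u², u³, u⁴, u⁵, u⁶, u⁷, u⁸, u⁹, u¹⁰, u¹¹, u¹², u¹³, u¹⁴, u¹⁵, u¹⁶, u¹⁷, u¹⁸}, of order 19.
Check: |G/G'| = 38/19 = 2 is the order of the abelianisation.

Answer: 19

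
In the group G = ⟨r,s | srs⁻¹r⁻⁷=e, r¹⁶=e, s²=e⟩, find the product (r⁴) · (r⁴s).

Compute (r⁴) · (r⁴s) by multiplying left to right and reducing via the relations at each step:
  (r⁴) · r⁴ = r⁸
  (r⁸) · s = r⁸s

Answer: r⁸s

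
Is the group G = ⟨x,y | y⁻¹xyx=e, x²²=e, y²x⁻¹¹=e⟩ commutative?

x·y = xy but y·x = x¹⁰y⁻¹, so x·y ≠ y·x and G is not abelian.

Answer: No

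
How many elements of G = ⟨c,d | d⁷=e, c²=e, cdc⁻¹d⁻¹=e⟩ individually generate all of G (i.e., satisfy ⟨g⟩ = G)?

G is cyclic of order 14. An element generates G iff its order is 14, and a cyclic group of order 14 has exactly φ(14) = 6 such elements.

Answer: 6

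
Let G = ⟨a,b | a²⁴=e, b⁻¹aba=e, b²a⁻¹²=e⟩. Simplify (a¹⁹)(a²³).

Compute (a¹⁹) · (a²³) by multiplying left to right and reducing via the relations at each step:
  (a¹⁹) · a²³ = a¹⁸

Answer: a¹⁸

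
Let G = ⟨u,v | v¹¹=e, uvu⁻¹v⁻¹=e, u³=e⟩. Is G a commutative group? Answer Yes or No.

Each pair of generators commutes: u·v = uv = v·u. Since the generators pairwise commute, every element of G commutes with every other, so G is abelian.

Answer: Yes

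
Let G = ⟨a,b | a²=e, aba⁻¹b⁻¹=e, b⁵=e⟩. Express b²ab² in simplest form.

Multiply left to right, reducing at each step:
  (b²) · a = ab²
  (ab²) · b² = ab⁴

Answer: ab⁴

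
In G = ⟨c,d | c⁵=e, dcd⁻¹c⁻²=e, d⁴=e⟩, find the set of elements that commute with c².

⟨c²⟩ ⊆ C_G(c²) since powers of c² commute with c²; so |C_G(c²)| ≥ |⟨c²⟩| = 5.
By orbit–stabilizer, |C_G(c²)| = |G| / |conj. class of c²| = 20 / 4 = 5.
The 5 elements commuting with c² are {e, c, c², c³, c⁴}.

Answer: {e, c, c², c³, c⁴}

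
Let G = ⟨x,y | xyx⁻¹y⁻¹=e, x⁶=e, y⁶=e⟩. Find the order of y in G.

Compute successive powers until reaching e:
  y¹ = y, y² = y², y³ = y³, y⁴ = y⁴, y⁵ = y⁵, y⁶ = e.
The smallest positive k with yᵏ = e is 6.

Answer: 6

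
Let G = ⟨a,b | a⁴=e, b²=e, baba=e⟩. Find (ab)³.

Compute successive powers of (ab), reducing at each step:
  (ab)²: (ab) · a = b;   b · b = e
  (ab)³: e · a = a;   a · b = ab

Answer: ab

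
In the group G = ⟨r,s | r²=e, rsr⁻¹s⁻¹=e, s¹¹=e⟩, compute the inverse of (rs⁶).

The order of (rs⁶) is 22 (smallest k with (rs⁶)ᵏ = e), so (rs⁶)⁻¹ = (rs⁶)²¹ = rs⁵.
Check: (rs⁶) · (rs⁵) → (rs⁶) · r = s⁶;   (s⁶) · s⁵ = e, giving e as required.

Answer: rs⁵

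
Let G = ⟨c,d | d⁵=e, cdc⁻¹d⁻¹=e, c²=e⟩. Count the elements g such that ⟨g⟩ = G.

G is cyclic of order 10. An element generates G iff its order is 10, and a cyclic group of order 10 has exactly φ(10) = 4 such elements.

Answer: 4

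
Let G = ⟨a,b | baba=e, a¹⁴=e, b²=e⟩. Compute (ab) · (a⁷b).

Compute (ab) · (a⁷b) by multiplying left to right and reducing via the relations at each step:
  (ab) · a⁷ = a⁸b
  (a⁸b) · b = a⁸

Answer: a⁸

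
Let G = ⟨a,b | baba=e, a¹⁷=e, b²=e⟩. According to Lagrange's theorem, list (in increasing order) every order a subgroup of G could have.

|G| = 34 = 2 · 17. By Lagrange's theorem the order of any subgroup divides 34; the divisors of 34 are 1, 2, 17, 34.

Answer: 1, 2, 17, 34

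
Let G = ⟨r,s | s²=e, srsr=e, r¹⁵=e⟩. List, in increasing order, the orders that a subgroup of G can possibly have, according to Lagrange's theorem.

|G| = 30 = 2 · 3 · 5. By Lagrange's theorem the order of any subgroup divides 30; the divisors of 30 are 1, 2, 3, 5, 6, 10, 15, 30.

Answer: 1, 2, 3, 5, 6, 10, 15, 30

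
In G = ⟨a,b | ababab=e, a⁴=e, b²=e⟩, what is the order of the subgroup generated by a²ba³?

|⟨a²ba³⟩| equals the order of a²ba³. Compute successive powers until reaching e:
  (a²ba³)¹ = a²ba³, (a²ba³)² = aba², (a²ba³)³ = e.
The smallest positive k with (a²ba³)ᵏ = e is 3, so |⟨a²ba³⟩| = 3.

Answer: 3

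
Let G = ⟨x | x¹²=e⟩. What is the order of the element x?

Compute successive powers until reaching e:
  x¹ = x, x² = x², x³ = x³, x⁴ = x⁴, x⁵ = x⁵, x⁶ = x⁶, x⁷ = x⁷, x⁸ = x⁸, x⁹ = x⁹, x¹⁰ = x¹⁰, x¹¹ = x¹¹, x¹² = e.
The smallest positive k with xᵏ = e is 12.

Answer: 12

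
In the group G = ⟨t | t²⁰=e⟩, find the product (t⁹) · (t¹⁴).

Compute (t⁹) · (t¹⁴) by multiplying left to right and reducing via the relations at each step:
  (t⁹) · t¹⁴ = t³

Answer: t³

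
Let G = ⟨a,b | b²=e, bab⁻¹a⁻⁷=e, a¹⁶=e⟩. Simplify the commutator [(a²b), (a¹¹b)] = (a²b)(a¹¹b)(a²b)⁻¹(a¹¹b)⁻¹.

[(a²b), (a¹¹b)] = (a²b)·(a¹¹b)·(a²b)⁻¹·(a¹¹b)⁻¹.
  (a²b) · (a¹¹b) = a¹⁵
  (a¹⁵) · (a²b) = ab
  (ab) · (a³b) = a⁶

Answer: a⁶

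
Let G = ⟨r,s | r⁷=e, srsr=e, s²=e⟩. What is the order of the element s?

Compute successive powers until reaching e:
  s¹ = s, s² = e.
The smallest positive k with sᵏ = e is 2.

Answer: 2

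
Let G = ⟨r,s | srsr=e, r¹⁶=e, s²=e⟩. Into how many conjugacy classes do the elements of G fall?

The conjugacy classes (representative and size) are:
  [e] (size 1), [r¹⁵] (size 2), [r²] (size 2), [r³] (size 2), [r¹²] (size 2), [r⁵] (size 2), [r⁶] (size 2), [r⁷] (size 2), [r⁸] (size 1), [r²s] (size 8), [r¹⁵s] (size 8).
Class equation: 1 + 2 + 2 + 2 + 2 + 2 + 2 + 2 + 1 + 8 + 8 = 32 = |G|. So G has 11 conjugacy classes.

Answer: 11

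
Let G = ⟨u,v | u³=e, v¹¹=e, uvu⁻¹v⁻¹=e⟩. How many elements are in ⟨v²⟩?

|⟨v²⟩| equals the order of v². Compute successive powers until reaching e:
  (v²)¹ = v², (v²)² = v⁴, (v²)³ = v⁶, (v²)⁴ = v⁸, (v²)⁵ = v¹⁰, (v²)⁶ = v, (v²)⁷ = v³, (v²)⁸ = v⁵, (v²)⁹ = v⁷, (v²)¹⁰ = v⁹, (v²)¹¹ = e.
The smallest positive k with (v²)ᵏ = e is 11, so |⟨v²⟩| = 11.

Answer: 11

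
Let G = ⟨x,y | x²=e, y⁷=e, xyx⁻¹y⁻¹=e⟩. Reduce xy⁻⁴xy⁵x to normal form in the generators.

Multiply left to right, reducing at each step:
  x · y⁻⁴ = xy³
  (xy³) · x = y³
  (y³) · y⁵ = y
  y · x = xy

Answer: xy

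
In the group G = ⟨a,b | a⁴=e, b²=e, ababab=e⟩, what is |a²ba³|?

Compute successive powers until reaching e:
  (a²ba³)¹ = a²ba³, (a²ba³)² = aba², (a²ba³)³ = e.
The smallest positive k with (a²ba³)ᵏ = e is 3.

Answer: 3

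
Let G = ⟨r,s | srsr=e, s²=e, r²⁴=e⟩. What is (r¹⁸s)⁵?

Compute successive powers of (r¹⁸s), reducing at each step:
  (r¹⁸s)²: (r¹⁸s) · r¹⁸ = s;   s · s = e
  (r¹⁸s)³: e · r¹⁸ = r¹⁸;   (r¹⁸) · s = r¹⁸s
  (r¹⁸s)⁴: (r¹⁸s) · r¹⁸ = s;   s · s = e
  (r¹⁸s)⁵: e · r¹⁸ = r¹⁸;   (r¹⁸) · s = r¹⁸s

Answer: r¹⁸s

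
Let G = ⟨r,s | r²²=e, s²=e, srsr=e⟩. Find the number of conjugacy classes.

The conjugacy classes (representative and size) are:
  [e] (size 1), [r] (size 2), [r²] (size 2), [r¹⁹] (size 2), [r⁴] (size 2), [r⁵] (size 2), [r⁶] (size 2), [r⁷] (size 2), [r⁸] (size 2), [r¹³] (size 2), [r¹⁰] (size 2), [r¹¹] (size 1), [r⁶s] (size 11), [rs] (size 11).
Class equation: 1 + 2 + 2 + 2 + 2 + 2 + 2 + 2 + 2 + 2 + 2 + 1 + 11 + 11 = 44 = |G|. So G has 14 conjugacy classes.

Answer: 14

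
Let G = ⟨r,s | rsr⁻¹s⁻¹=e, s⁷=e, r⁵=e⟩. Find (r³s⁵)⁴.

Compute successive powers of (r³s⁵), reducing at each step:
  (r³s⁵)²: (r³s⁵) · r³ = rs⁵;   (rs⁵) · s⁵ = rs³
  (r³s⁵)³: (rs³) · r³ = r⁴s³;   (r⁴s³) · s⁵ = r⁴s
  (r³s⁵)⁴: (r⁴s) · r³ = r²s;   (r²s) · s⁵ = r²s⁶

Answer: r²s⁶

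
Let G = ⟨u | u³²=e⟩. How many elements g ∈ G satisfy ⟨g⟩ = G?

G is cyclic of order 32. An element generates G iff its order is 32, and a cyclic group of order 32 has exactly φ(32) = 16 such elements.

Answer: 16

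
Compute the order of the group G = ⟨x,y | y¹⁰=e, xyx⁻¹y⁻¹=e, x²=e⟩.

Enumerate words in the generators, reducing via the relations: the distinct elements are
  {e, x, y, xy, y², y³, y⁴, y⁵, y⁶, y⁷, y⁸, y⁹, xy², xy³, xy⁴, xy⁵, xy⁶, xy⁷, xy⁸, xy⁹}.
No further products give new elements, so |G| = 20.

Answer: 20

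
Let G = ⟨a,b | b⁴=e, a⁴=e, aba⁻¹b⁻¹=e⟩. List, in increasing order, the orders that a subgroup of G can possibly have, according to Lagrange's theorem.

|G| = 16 = 2⁴. By Lagrange's theorem the order of any subgroup divides 16; the divisors of 16 are 1, 2, 4, 8, 16.

Answer: 1, 2, 4, 8, 16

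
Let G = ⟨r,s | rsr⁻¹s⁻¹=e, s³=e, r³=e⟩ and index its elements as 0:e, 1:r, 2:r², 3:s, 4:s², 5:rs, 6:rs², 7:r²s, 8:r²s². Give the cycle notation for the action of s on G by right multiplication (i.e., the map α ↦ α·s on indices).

(0 3 4)(1 5 6)(2 7 8)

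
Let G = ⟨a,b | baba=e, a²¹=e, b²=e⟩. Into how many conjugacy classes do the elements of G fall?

The conjugacy classes (representative and size) are:
  [e] (size 1), [a²⁰] (size 2), [a²] (size 2), [a³] (size 2), [a¹⁷] (size 2), [a⁵] (size 2), [a⁶] (size 2), [a⁷] (size 2), [a⁸] (size 2), [a⁹] (size 2), [a¹⁰] (size 2), [b] (size 21).
Class equation: 1 + 2 + 2 + 2 + 2 + 2 + 2 + 2 + 2 + 2 + 2 + 21 = 42 = |G|. So G has 12 conjugacy classes.

Answer: 12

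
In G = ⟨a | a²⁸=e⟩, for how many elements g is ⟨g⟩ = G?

G is cyclic of order 28. An element generates G iff its order is 28, and a cyclic group of order 28 has exactly φ(28) = 12 such elements.

Answer: 12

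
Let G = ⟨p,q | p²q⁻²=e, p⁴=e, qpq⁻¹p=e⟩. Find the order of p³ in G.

Compute successive powers until reaching e:
  (p³)¹ = p³, (p³)² = p², (p³)³ = p, (p³)⁴ = e.
The smallest positive k with (p³)ᵏ = e is 4.

Answer: 4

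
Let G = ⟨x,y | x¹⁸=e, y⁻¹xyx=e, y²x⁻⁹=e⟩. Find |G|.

Enumerate words in the generators, reducing via the relations: the distinct elements are
  {e, x, y, xy, x², x³, x⁴, x⁵, x⁶, x⁷, x⁸, x⁹, x²y, x³y, x¹², x¹³, x¹¹, x¹⁰, x¹⁴, x¹⁵, x¹⁶, x¹⁷, x⁴y, x⁵y, x⁶y, x⁷y, x⁸y, y⁻¹, xy⁻¹, x²y⁻¹, x³y⁻¹, x⁴y⁻¹, x⁵y⁻¹, x⁶y⁻¹, x⁷y⁻¹, x⁸y⁻¹}.
No further products give new elements, so |G| = 36.

Answer: 36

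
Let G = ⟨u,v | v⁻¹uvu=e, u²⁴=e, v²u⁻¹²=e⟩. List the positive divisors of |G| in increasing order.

|G| = 48 = 2⁴ · 3. By Lagrange's theorem the order of any subgroup divides 48; the divisors of 48 are 1, 2, 3, 4, 6, 8, 12, 16, 24, 48.

Answer: 1, 2, 3, 4, 6, 8, 12, 16, 24, 48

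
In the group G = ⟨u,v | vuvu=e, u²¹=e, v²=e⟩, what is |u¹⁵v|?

Compute successive powers until reaching e:
  (u¹⁵v)¹ = u¹⁵v, (u¹⁵v)² = e.
The smallest positive k with (u¹⁵v)ᵏ = e is 2.

Answer: 2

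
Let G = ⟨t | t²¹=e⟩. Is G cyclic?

|G| = 21. The element t has order 21 (its powers give 21 distinct elements), so ⟨t⟩ = G and G is cyclic.

Answer: Yes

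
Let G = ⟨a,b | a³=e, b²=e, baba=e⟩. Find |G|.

Enumerate words in the generators, reducing via the relations: the distinct elements are
  {a, b, e, ab, a², a²b}.
No further products give new elements, so |G| = 6.

Answer: 6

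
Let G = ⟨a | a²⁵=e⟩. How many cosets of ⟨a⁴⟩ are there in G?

First find ord(a⁴) by computing successive powers:
  (a⁴)¹ = a⁴, (a⁴)² = a⁸, (a⁴)³ = a¹², (a⁴)⁴ = a¹⁶, (a⁴)⁵ = a²⁰, (a⁴)⁶ = a²⁴, (a⁴)⁷ = a³, (a⁴)⁸ = a⁷, (a⁴)⁹ = a¹¹, (a⁴)¹⁰ = a¹⁵, (a⁴)¹¹ = a¹⁹, (a⁴)¹² = a²³, (a⁴)¹³ = a², (a⁴)¹⁴ = a⁶, (a⁴)¹⁵ = a¹⁰, (a⁴)¹⁶ = a¹⁴, (a⁴)¹⁷ = a¹⁸, (a⁴)¹⁸ = a²², (a⁴)¹⁹ = a, (a⁴)²⁰ = a⁵, (a⁴)²¹ = a⁹, (a⁴)²² = a¹³, (a⁴)²³ = a¹⁷, (a⁴)²⁴ = a²¹, (a⁴)²⁵ = e.
So |⟨a⁴⟩| = ord(a⁴) = 25. With |G| = 25, by Lagrange [G : ⟨a⁴⟩] = 25/25 = 1.

Answer: 1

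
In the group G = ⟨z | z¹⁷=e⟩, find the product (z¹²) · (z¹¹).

Compute (z¹²) · (z¹¹) by multiplying left to right and reducing via the relations at each step:
  (z¹²) · z¹¹ = z⁶

Answer: z⁶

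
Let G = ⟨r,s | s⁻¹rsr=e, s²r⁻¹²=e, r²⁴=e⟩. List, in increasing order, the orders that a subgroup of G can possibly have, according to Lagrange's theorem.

|G| = 48 = 2⁴ · 3. By Lagrange's theorem the order of any subgroup divides 48; the divisors of 48 are 1, 2, 3, 4, 6, 8, 12, 16, 24, 48.

Answer: 1, 2, 3, 4, 6, 8, 12, 16, 24, 48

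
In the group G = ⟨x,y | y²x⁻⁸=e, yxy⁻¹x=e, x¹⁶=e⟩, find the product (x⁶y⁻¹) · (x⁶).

Compute (x⁶y⁻¹) · (x⁶) by multiplying left to right and reducing via the relations at each step:
  (x⁶y⁻¹) · x⁶ = y⁻¹

Answer: y⁻¹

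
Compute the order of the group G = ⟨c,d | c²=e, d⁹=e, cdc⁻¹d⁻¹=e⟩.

Enumerate words in the generators, reducing via the relations: the distinct elements are
  {c, d, e, cd, d², d³, d⁴, d⁵, d⁶, d⁷, d⁸, cd², cd³, cd⁴, cd⁵, cd⁶, cd⁷, cd⁸}.
No further products give new elements, so |G| = 18.

Answer: 18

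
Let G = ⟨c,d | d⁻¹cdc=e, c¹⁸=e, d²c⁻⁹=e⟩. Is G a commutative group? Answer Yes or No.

c·d = cd but d·c = c⁸d⁻¹, so c·d ≠ d·c and G is not abelian.

Answer: No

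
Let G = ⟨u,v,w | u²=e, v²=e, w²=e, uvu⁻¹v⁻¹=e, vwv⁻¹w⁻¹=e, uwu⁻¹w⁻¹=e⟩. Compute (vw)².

Compute successive powers of (vw), reducing at each step:
  (vw)²: (vw) · v = w;   w · w = e

Answer: e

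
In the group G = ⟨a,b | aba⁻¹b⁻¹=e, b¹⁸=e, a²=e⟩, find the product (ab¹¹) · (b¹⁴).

Compute (ab¹¹) · (b¹⁴) by multiplying left to right and reducing via the relations at each step:
  (ab¹¹) · b¹⁴ = ab⁷

Answer: ab⁷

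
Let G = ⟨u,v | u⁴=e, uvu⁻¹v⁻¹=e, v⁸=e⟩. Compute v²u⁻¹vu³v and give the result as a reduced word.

Multiply left to right, reducing at each step:
  (v²) · u⁻¹ = u³v²
  (u³v²) · v = u³v³
  (u³v³) · u³ = u²v³
  (u²v³) · v = u²v⁴

Answer: u²v⁴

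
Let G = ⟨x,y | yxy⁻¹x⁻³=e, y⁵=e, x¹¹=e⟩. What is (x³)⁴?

Compute successive powers of (x³), reducing at each step:
  (x³)²: (x³) · x³ = x⁶
  (x³)³: (x⁶) · x³ = x⁹
  (x³)⁴: (x⁹) · x³ = x

Answer: x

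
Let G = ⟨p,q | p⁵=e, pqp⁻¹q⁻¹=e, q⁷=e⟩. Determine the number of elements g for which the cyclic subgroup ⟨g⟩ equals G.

G is cyclic of order 35. An element generates G iff its order is 35, and a cyclic group of order 35 has exactly φ(35) = 24 such elements.

Answer: 24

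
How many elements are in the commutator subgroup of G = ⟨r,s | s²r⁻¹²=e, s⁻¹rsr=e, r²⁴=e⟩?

G' = [G, G] is generated by all commutators. The generator-pair commutators are: [r, s] = r².
The subgroup they normally generate is {e, r², r⁴, r⁶, r⁸, r¹⁰, r¹², r¹⁴, r¹⁶, r¹⁸, r²⁰, r²²}, of order 12.
Check: |G/G'| = 48/12 = 4 is the order of the abelianisation.

Answer: 12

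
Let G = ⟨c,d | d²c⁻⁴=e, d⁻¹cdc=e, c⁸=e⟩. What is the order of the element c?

Compute successive powers until reaching e:
  c¹ = c, c² = c², c³ = c³, c⁴ = c⁴, c⁵ = c⁵, c⁶ = c⁶, c⁷ = c⁷, c⁸ = e.
The smallest positive k with cᵏ = e is 8.

Answer: 8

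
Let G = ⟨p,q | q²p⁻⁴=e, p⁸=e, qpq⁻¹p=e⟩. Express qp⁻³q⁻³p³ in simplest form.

Multiply left to right, reducing at each step:
  q · p⁻³ = p³q
  (p³q) · q⁻³ = p⁷
  (p⁷) · p³ = p²

Answer: p²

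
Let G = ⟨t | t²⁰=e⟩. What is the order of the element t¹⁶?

Compute successive powers until reaching e:
  (t¹⁶)¹ = t¹⁶, (t¹⁶)² = t¹², (t¹⁶)³ = t⁸, (t¹⁶)⁴ = t⁴, (t¹⁶)⁵ = e.
The smallest positive k with (t¹⁶)ᵏ = e is 5.

Answer: 5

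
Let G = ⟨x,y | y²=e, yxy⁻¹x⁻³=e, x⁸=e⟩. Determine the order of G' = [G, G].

G' = [G, G] is generated by all commutators. The generator-pair commutators are: [x, y] = x⁶.
The subgroup they normally generate is {e, x², x⁴, x⁶}, of order 4.
Check: |G/G'| = 16/4 = 4 is the order of the abelianisation.

Answer: 4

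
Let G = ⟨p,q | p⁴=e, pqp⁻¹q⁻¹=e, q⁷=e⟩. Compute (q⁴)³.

Compute successive powers of (q⁴), reducing at each step:
  (q⁴)²: (q⁴) · q⁴ = q
  (q⁴)³: q · q⁴ = q⁵

Answer: q⁵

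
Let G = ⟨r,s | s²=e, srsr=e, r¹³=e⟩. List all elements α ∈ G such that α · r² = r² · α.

⟨r²⟩ ⊆ C_G(r²) since powers of r² commute with r²; so |C_G(r²)| ≥ |⟨r²⟩| = 13.
By orbit–stabilizer, |C_G(r²)| = |G| / |conj. class of r²| = 26 / 2 = 13.
The 13 elements commuting with r² are {e, r, r², r³, r⁴, r⁵, r⁶, r⁷, r⁸, r⁹, r¹⁰, r¹¹, r¹²}.

Answer: {e, r, r², r³, r⁴, r⁵, r⁶, r⁷, r⁸, r⁹, r¹⁰, r¹¹, r¹²}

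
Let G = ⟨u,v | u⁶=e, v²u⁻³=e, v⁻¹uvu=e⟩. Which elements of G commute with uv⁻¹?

⟨uv⁻¹⟩ ⊆ C_G(uv⁻¹) since powers of uv⁻¹ commute with uv⁻¹; so |C_G(uv⁻¹)| ≥ |⟨uv⁻¹⟩| = 4.
By orbit–stabilizer, |C_G(uv⁻¹)| = |G| / |conj. class of uv⁻¹| = 12 / 3 = 4.
The 4 elements commuting with uv⁻¹ are {e, u³, uv, uv⁻¹}.

Answer: {e, u³, uv, uv⁻¹}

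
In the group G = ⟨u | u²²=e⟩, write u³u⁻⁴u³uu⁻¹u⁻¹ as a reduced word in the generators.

Multiply left to right, reducing at each step:
  (u³) · u⁻⁴ = u²¹
  (u²¹) · u³ = u²
  (u²) · u = u³
  (u³) · u⁻¹ = u²
  (u²) · u⁻¹ = u

Answer: u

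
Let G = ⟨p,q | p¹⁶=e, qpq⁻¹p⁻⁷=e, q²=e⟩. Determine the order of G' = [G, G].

G' = [G, G] is generated by all commutators. The generator-pair commutators are: [p, q] = p¹⁰.
The subgroup they normally generate is {e, p², p⁴, p⁶, p⁸, p¹⁰, p¹², p¹⁴}, of order 8.
Check: |G/G'| = 32/8 = 4 is the order of the abelianisation.

Answer: 8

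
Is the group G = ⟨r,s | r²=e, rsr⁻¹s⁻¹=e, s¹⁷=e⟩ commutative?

Each pair of generators commutes: r·s = rs = s·r. Since the generators pairwise commute, every element of G commutes with every other, so G is abelian.

Answer: Yes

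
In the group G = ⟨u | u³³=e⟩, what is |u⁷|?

Compute successive powers until reaching e:
  (u⁷)¹ = u⁷, (u⁷)² = u¹⁴, (u⁷)³ = u²¹, (u⁷)⁴ = u²⁸, (u⁷)⁵ = u², (u⁷)⁶ = u⁹, (u⁷)⁷ = u¹⁶, (u⁷)⁸ = u²³, (u⁷)⁹ = u³⁰, (u⁷)¹⁰ = u⁴, (u⁷)¹¹ = u¹¹, (u⁷)¹² = u¹⁸, (u⁷)¹³ = u²⁵, (u⁷)¹⁴ = u³², (u⁷)¹⁵ = u⁶, (u⁷)¹⁶ = u¹³, (u⁷)¹⁷ = u²⁰, (u⁷)¹⁸ = u²⁷, (u⁷)¹⁹ = u, (u⁷)²⁰ = u⁸, (u⁷)²¹ = u¹⁵, (u⁷)²² = u²², (u⁷)²³ = u²⁹, (u⁷)²⁴ = u³, (u⁷)²⁵ = u¹⁰, (u⁷)²⁶ = u¹⁷, (u⁷)²⁷ = u²⁴, (u⁷)²⁸ = u³¹, (u⁷)²⁹ = u⁵, (u⁷)³⁰ = u¹², (u⁷)³¹ = u¹⁹, (u⁷)³² = u²⁶, (u⁷)³³ = e.
The smallest positive k with (u⁷)ᵏ = e is 33.

Answer: 33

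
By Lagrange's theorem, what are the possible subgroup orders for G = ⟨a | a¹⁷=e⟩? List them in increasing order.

|G| = 17 = 17. By Lagrange's theorem the order of any subgroup divides 17; the divisors of 17 are 1, 17.

Answer: 1, 17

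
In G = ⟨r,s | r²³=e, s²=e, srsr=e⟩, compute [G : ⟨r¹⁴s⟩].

First find ord(r¹⁴s) by computing successive powers:
  (r¹⁴s)¹ = r¹⁴s, (r¹⁴s)² = e.
So |⟨r¹⁴s⟩| = ord(r¹⁴s) = 2. With |G| = 46, by Lagrange [G : ⟨r¹⁴s⟩] = 46/2 = 23.

Answer: 23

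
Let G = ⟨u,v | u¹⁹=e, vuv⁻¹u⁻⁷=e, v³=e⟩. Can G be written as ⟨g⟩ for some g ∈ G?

Every cyclic group is abelian. But u·v = uv while v·u = u⁷v, so u·v ≠ v·u and G is not abelian. Hence G is not cyclic.

Answer: No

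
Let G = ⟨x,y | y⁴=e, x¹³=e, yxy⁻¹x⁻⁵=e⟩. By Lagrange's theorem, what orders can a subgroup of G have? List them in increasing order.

|G| = 52 = 2² · 13. By Lagrange's theorem the order of any subgroup divides 52; the divisors of 52 are 1, 2, 4, 13, 26, 52.

Answer: 1, 2, 4, 13, 26, 52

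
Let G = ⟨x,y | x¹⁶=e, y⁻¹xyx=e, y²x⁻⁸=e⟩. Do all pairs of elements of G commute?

x·y = xy but y·x = x⁷y⁻¹, so x·y ≠ y·x and G is not abelian.

Answer: No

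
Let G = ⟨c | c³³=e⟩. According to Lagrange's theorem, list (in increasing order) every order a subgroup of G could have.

|G| = 33 = 3 · 11. By Lagrange's theorem the order of any subgroup divides 33; the divisors of 33 are 1, 3, 11, 33.

Answer: 1, 3, 11, 33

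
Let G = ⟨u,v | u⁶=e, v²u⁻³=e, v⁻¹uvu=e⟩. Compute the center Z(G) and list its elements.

An element z ∈ Z(G) iff z commutes with every generator.
For example u³ is central: (u³)·u = u⁴ = u·(u³); (u³)·v = v⁻¹ = v·(u³).
Whereas u ∉ Z(G) since u·v = uv ≠ u²v⁻¹ = v·u.
Checking each of the 12 elements this way gives Z(G) = {e, u³}, of order 2.

Answer: {e, u³}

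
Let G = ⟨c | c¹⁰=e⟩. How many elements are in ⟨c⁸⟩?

|⟨c⁸⟩| equals the order of c⁸. Compute successive powers until reaching e:
  (c⁸)¹ = c⁸, (c⁸)² = c⁶, (c⁸)³ = c⁴, (c⁸)⁴ = c², (c⁸)⁵ = e.
The smallest positive k with (c⁸)ᵏ = e is 5, so |⟨c⁸⟩| = 5.

Answer: 5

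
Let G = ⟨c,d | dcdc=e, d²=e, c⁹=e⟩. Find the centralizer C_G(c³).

⟨c³⟩ ⊆ C_G(c³) since powers of c³ commute with c³; so |C_G(c³)| ≥ |⟨c³⟩| = 3.
By orbit–stabilizer, |C_G(c³)| = |G| / |conj. class of c³| = 18 / 2 = 9.
The 9 elements commuting with c³ are {e, c, c², c³, c⁴, c⁵, c⁶, c⁷, c⁸}.

Answer: {e, c, c², c³, c⁴, c⁵, c⁶, c⁷, c⁸}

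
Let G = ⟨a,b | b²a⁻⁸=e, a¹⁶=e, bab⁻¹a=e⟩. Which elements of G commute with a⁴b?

⟨a⁴b⟩ ⊆ C_G(a⁴b) since powers of a⁴b commute with a⁴b; so |C_G(a⁴b)| ≥ |⟨a⁴b⟩| = 4.
By orbit–stabilizer, |C_G(a⁴b)| = |G| / |conj. class of a⁴b| = 32 / 8 = 4.
The 4 elements commuting with a⁴b are {e, a⁸, a⁴b, a⁴b⁻¹}.

Answer: {e, a⁸, a⁴b, a⁴b⁻¹}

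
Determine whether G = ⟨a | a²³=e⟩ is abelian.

G has a single generator, so G is cyclic and hence abelian.

Answer: Yes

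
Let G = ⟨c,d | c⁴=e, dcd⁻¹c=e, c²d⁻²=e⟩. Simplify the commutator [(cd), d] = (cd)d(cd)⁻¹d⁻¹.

[(cd), d] = (cd)·d·(cd)⁻¹·d⁻¹.
  (cd) · d = c³
  (c³) · (cd⁻¹) = d⁻¹
  (d⁻¹) · (d⁻¹) = c²

Answer: c²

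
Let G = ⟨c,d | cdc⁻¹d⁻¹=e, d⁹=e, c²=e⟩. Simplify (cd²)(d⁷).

Compute (cd²) · (d⁷) by multiplying left to right and reducing via the relations at each step:
  (cd²) · d⁷ = c

Answer: c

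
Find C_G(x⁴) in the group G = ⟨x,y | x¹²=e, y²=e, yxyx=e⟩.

⟨x⁴⟩ ⊆ C_G(x⁴) since powers of x⁴ commute with x⁴; so |C_G(x⁴)| ≥ |⟨x⁴⟩| = 3.
By orbit–stabilizer, |C_G(x⁴)| = |G| / |conj. class of x⁴| = 24 / 2 = 12.
The 12 elements commuting with x⁴ are {e, x, x², x³, x⁴, x⁵, x⁶, x⁷, x⁸, x⁹, x¹⁰, x¹¹}.

Answer: {e, x, x², x³, x⁴, x⁵, x⁶, x⁷, x⁸, x⁹, x¹⁰, x¹¹}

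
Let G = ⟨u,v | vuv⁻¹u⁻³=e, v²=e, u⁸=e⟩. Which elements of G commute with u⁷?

⟨u⁷⟩ ⊆ C_G(u⁷) since powers of u⁷ commute with u⁷; so |C_G(u⁷)| ≥ |⟨u⁷⟩| = 8.
By orbit–stabilizer, |C_G(u⁷)| = |G| / |conj. class of u⁷| = 16 / 2 = 8.
The 8 elements commuting with u⁷ are {e, u, u², u³, u⁴, u⁵, u⁶, u⁷}.

Answer: {e, u, u², u³, u⁴, u⁵, u⁶, u⁷}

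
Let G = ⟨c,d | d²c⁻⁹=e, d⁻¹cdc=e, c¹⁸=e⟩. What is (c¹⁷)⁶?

Compute successive powers of (c¹⁷), reducing at each step:
  (c¹⁷)²: (c¹⁷) · c¹⁷ = c¹⁶
  (c¹⁷)³: (c¹⁶) · c¹⁷ = c¹⁵
  (c¹⁷)⁴: (c¹⁵) · c¹⁷ = c¹⁴
  (c¹⁷)⁵: (c¹⁴) · c¹⁷ = c¹³
  (c¹⁷)⁶: (c¹³) · c¹⁷ = c¹²

Answer: c¹²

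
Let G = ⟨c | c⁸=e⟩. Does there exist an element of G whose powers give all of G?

|G| = 8. The element c has order 8 (its powers give 8 distinct elements), so ⟨c⟩ = G and G is cyclic.

Answer: Yes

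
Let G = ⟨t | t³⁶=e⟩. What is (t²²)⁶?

Compute successive powers of (t²²), reducing at each step:
  (t²²)²: (t²²) · t²² = t⁸
  (t²²)³: (t⁸) · t²² = t³⁰
  (t²²)⁴: (t³⁰) · t²² = t¹⁶
  (t²²)⁵: (t¹⁶) · t²² = t²
  (t²²)⁶: (t²) · t²² = t²⁴

Answer: t²⁴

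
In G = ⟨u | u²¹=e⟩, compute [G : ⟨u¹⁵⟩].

First find ord(u¹⁵) by computing successive powers:
  (u¹⁵)¹ = u¹⁵, (u¹⁵)² = u⁹, (u¹⁵)³ = u³, (u¹⁵)⁴ = u¹⁸, (u¹⁵)⁵ = u¹², (u¹⁵)⁶ = u⁶, (u¹⁵)⁷ = e.
So |⟨u¹⁵⟩| = ord(u¹⁵) = 7. With |G| = 21, by Lagrange [G : ⟨u¹⁵⟩] = 21/7 = 3.

Answer: 3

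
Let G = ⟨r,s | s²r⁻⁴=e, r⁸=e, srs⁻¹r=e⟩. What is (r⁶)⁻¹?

The order of (r⁶) is 4 (smallest k with (r⁶)ᵏ = e), so (r⁶)⁻¹ = (r⁶)³ = r².
Check: (r⁶) · (r²) → (r⁶) · r² = e, giving e as required.

Answer: r²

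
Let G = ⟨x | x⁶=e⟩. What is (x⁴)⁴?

Compute successive powers of (x⁴), reducing at each step:
  (x⁴)²: (x⁴) · x⁴ = x²
  (x⁴)³: (x²) · x⁴ = e
  (x⁴)⁴: e · x⁴ = x⁴

Answer: x⁴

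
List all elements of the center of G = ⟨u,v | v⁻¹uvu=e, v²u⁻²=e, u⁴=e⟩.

An element z ∈ Z(G) iff z commutes with every generator.
For example u² is central: (u²)·u = u³ = u·(u²); (u²)·v = v⁻¹ = v·(u²).
Whereas u ∉ Z(G) since u·v = uv ≠ uv⁻¹ = v·u.
Checking each of the 8 elements this way gives Z(G) = {e, u²}, of order 2.

Answer: {e, u²}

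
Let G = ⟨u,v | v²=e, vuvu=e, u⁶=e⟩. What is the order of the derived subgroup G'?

G' = [G, G] is generated by all commutators. The generator-pair commutators are: [u, v] = u².
The subgroup they normally generate is {e, u², u⁴}, of order 3.
Check: |G/G'| = 12/3 = 4 is the order of the abelianisation.

Answer: 3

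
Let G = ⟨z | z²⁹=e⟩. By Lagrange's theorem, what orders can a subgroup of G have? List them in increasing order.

|G| = 29 = 29. By Lagrange's theorem the order of any subgroup divides 29; the divisors of 29 are 1, 29.

Answer: 1, 29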